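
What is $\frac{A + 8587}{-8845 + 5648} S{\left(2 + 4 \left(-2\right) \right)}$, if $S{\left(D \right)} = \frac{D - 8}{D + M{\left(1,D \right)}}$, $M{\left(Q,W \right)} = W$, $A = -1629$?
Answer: $- \frac{24353}{9591} \approx -2.5392$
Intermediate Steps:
$S{\left(D \right)} = \frac{-8 + D}{2 D}$ ($S{\left(D \right)} = \frac{D - 8}{D + D} = \frac{-8 + D}{2 D}$)
$\frac{A + 8587}{-8845 + 5648} S{\left(2 + 4 \left(-2\right) \right)} = \frac{-1629 + 8587}{-8845 + 5648} \frac{-8 + \left(2 + 4 \left(-2\right)\right)}{2 \left(2 + 4 \left(-2\right)\right)} = \frac{6958}{-3197} \frac{-8 + \left(2 - 8\right)}{2 \left(2 - 8\right)} = 6958 \left(- \frac{1}{3197}\right) \frac{-8 - 6}{2 \left(-6\right)} = - \frac{6958 \cdot \frac{1}{2} \left(- \frac{1}{6}\right) \left(-14\right)}{3197} = \left(- \frac{6958}{3197}\right) \frac{7}{6} = - \frac{24353}{9591}$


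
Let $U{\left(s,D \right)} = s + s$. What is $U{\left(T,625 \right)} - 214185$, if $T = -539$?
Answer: $-215263$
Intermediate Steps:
$U{\left(s,D \right)} = 2 s$
$U{\left(T,625 \right)} - 214185 = 2 \left(-539\right) - 214185 = -1078 - 214185 = -215263$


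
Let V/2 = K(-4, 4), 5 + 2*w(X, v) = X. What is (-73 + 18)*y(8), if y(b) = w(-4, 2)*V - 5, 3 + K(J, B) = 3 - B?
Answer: -1705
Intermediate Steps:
w(X, v) = -5/2 + X/2
K(J, B) = -B (K(J, B) = -3 + (3 - B) = -B)
V = -8 (V = 2*(-1*4) = 2*(-4) = -8)
y(b) = 31 (y(b) = (-5/2 + (½)*(-4))*(-8) - 5 = (-5/2 - 2)*(-8) - 5 = -9/2*(-8) - 5 = 36 - 5 = 31)
(-73 + 18)*y(8) = (-73 + 18)*31 = -55*31 = -1705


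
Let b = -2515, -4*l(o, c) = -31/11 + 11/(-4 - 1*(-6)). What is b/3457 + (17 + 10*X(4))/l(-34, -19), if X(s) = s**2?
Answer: -915163/3457 ≈ -264.73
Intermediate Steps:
l(o, c) = -59/88 (l(o, c) = -(-31/11 + 11/(-4 - 1*(-6)))/4 = -(-31*1/11 + 11/(-4 + 6))/4 = -(-31/11 + 11/2)/4 = -1/4*59/22 = -59/88)
b/3457 + (17 + 10*X(4))/l(-34, -19) = -2515/3457 + (17 + 10*4**2)/(-59/88) = -2515*1/3457 + (17 + 10*16)*(-88/59) = -2515/3457 + (17 + 160)*(-88/59) = -2515/3457 + 177*(-88/59) = -2515/3457 - 264 = -915163/3457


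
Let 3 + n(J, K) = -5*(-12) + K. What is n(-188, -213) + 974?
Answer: 818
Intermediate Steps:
n(J, K) = 57 + K (n(J, K) = -3 + (-5*(-12) + K) = -3 + (60 + K) = 57 + K)
n(-188, -213) + 974 = (57 - 213) + 974 = -156 + 974 = 818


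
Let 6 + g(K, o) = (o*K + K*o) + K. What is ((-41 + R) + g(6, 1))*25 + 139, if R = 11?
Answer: -311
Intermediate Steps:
g(K, o) = -6 + K + 2*K*o (g(K, o) = -6 + ((o*K + K*o) + K) = -6 + ((K*o + K*o) + K) = -6 + (2*K*o + K) = -6 + (K + 2*K*o) = -6 + K + 2*K*o)
((-41 + R) + g(6, 1))*25 + 139 = ((-41 + 11) + (-6 + 6 + 2*6*1))*25 + 139 = (-30 + (-6 + 6 + 12))*25 + 139 = (-30 + 12)*25 + 139 = -18*25 + 139 = -450 + 139 = -311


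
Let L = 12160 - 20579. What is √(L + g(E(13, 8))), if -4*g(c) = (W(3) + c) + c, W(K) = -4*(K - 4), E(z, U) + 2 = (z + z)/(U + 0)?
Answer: 3*I*√14970/4 ≈ 91.764*I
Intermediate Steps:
E(z, U) = -2 + 2*z/U (E(z, U) = -2 + (z + z)/(U + 0) = -2 + (2*z)/U = -2 + 2*z/U)
W(K) = 16 - 4*K (W(K) = -4*(-4 + K) = 16 - 4*K)
L = -8419
g(c) = -1 - c/2 (g(c) = -(((16 - 4*3) + c) + c)/4 = -(((16 - 12) + c) + c)/4 = -((4 + c) + c)/4 = -(4 + 2*c)/4 = -1 - c/2)
√(L + g(E(13, 8))) = √(-8419 + (-1 - (-2 + 2*13/8)/2)) = √(-8419 + (-1 - (-2 + 2*13*(⅛))/2)) = √(-8419 + (-1 - (-2 + 13/4)/2)) = √(-8419 + (-1 - ½*5/4)) = √(-8419 + (-1 - 5/8)) = √(-8419 - 13/8) = √(-67365/8) = 3*I*√14970/4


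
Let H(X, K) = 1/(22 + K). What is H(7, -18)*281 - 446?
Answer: -1503/4 ≈ -375.75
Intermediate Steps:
H(7, -18)*281 - 446 = 281/(22 - 18) - 446 = 281/4 - 446 = -1503/4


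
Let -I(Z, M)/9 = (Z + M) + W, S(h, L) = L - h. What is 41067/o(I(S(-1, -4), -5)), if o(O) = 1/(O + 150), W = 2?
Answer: 8377668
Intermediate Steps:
I(Z, M) = -18 - 9*M - 9*Z (I(Z, M) = -9*((Z + M) + 2) = -9*((M + Z) + 2) = -9*(2 + M + Z) = -18 - 9*M - 9*Z)
o(O) = 1/(150 + O)
41067/o(I(S(-1, -4), -5)) = 41067/(1/(150 + (-18 - 9*(-5) - 9*(-4 - 1*(-1))))) = 41067/(1/(150 + (-18 + 45 - 9*(-4 + 1)))) = 41067/(1/(150 + (-18 + 45 - 9*(-3)))) = 41067/(1/(150 + (-18 + 45 + 27))) = 41067/(1/(150 + 54)) = 41067/(1/204) = 41067*204 = 8377668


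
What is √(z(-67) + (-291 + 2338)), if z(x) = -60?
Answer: √1987 ≈ 44.576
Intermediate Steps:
√(z(-67) + (-291 + 2338)) = √(-60 + (-291 + 2338)) = √(-60 + 2047) = √1987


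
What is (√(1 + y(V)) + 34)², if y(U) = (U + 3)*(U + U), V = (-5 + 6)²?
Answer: 1369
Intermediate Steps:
V = 1 (V = 1² = 1)
y(U) = 2*U*(3 + U) (y(U) = (3 + U)*(2*U) = 2*U*(3 + U))
(√(1 + y(V)) + 34)² = (√(1 + 2*1*(3 + 1)) + 34)² = (√(1 + 2*1*4) + 34)² = (√(1 + 8) + 34)² = (√9 + 34)² = (3 + 34)² = 37² = 1369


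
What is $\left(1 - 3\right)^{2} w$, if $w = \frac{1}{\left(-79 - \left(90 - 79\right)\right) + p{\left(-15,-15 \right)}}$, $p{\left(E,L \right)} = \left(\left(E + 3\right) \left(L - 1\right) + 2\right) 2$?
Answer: $\frac{2}{149} \approx 0.013423$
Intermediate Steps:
$p{\left(E,L \right)} = 4 + 2 \left(-1 + L\right) \left(3 + E\right)$ ($p{\left(E,L \right)} = \left(\left(3 + E\right) \left(-1 + L\right) + 2\right) 2 = \left(\left(-1 + L\right) \left(3 + E\right) + 2\right) 2 = \left(2 + \left(-1 + L\right) \left(3 + E\right)\right) 2 = 4 + 2 \left(-1 + L\right) \left(3 + E\right)$)
$w = \frac{1}{298}$ ($w = \frac{1}{\left(-79 - \left(90 - 79\right)\right) + \left(-2 - -30 + 6 \left(-15\right) + 2 \left(-15\right) \left(-15\right)\right)} = \frac{1}{\left(-79 - 11\right) + \left(-2 + 30 - 90 + 450\right)} = \frac{1}{\left(-79 - 11\right) + 388} = \frac{1}{-90 + 388} = \frac{1}{298} \approx 0.0033557$)
$\left(1 - 3\right)^{2} w = \left(1 - 3\right)^{2} \cdot \frac{1}{298} = \left(-2\right)^{2} \cdot \frac{1}{298} = 4 \cdot \frac{1}{298} = \frac{2}{149}$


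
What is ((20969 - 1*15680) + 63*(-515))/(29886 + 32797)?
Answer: -27156/62683 ≈ -0.43323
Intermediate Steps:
((20969 - 1*15680) + 63*(-515))/(29886 + 32797) = ((20969 - 15680) - 32445)/62683 = (5289 - 32445)*(1/62683) = -27156*1/62683 = -27156/62683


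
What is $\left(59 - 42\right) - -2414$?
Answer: $2431$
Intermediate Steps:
$\left(59 - 42\right) - -2414 = 17 + 2414 = 2431$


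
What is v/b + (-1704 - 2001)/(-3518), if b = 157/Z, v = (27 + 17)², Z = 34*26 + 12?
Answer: 6103101493/552326 ≈ 11050.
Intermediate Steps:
Z = 896 (Z = 884 + 12 = 896)
v = 1936 (v = 44² = 1936)
b = 157/896 ≈ 0.17522
v/b + (-1704 - 2001)/(-3518) = 1936/(157/896) + (-1704 - 2001)/(-3518) = 1936*(896/157) - 3705*(-1/3518) = 1734656/157 + 3705/3518 = 6103101493/552326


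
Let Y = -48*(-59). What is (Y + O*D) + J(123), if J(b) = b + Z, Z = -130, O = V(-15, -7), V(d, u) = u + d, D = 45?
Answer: 1835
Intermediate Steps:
V(d, u) = d + u
O = -22 (O = -15 - 7 = -22)
J(b) = -130 + b (J(b) = b - 130 = -130 + b)
Y = 2832
(Y + O*D) + J(123) = (2832 - 22*45) + (-130 + 123) = (2832 - 990) - 7 = 1842 - 7 = 1835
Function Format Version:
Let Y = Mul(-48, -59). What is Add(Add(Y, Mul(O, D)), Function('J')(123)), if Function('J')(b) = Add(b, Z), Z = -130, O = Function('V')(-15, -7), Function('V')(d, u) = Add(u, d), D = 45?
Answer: 1835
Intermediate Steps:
Function('V')(d, u) = Add(d, u)
O = -22 (O = Add(-15, -7) = -22)
Function('J')(b) = Add(-130, b) (Function('J')(b) = Add(b, -130) = Add(-130, b))
Y = 2832
Add(Add(Y, Mul(O, D)), Function('J')(123)) = Add(Add(2832, Mul(-22, 45)), Add(-130, 123)) = Add(Add(2832, -990), -7) = Add(1842, -7) = 1835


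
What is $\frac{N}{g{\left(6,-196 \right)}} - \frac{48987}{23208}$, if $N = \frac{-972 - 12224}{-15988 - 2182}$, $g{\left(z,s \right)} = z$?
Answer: $- \frac{419525831}{210844680} \approx -1.9897$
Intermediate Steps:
$N = \frac{6598}{9085}$ ($N = - \frac{13196}{-18170} = \left(-13196\right) \left(- \frac{1}{18170}\right) = \frac{6598}{9085} \approx 0.72625$)
$\frac{N}{g{\left(6,-196 \right)}} - \frac{48987}{23208} = \frac{6598}{9085 \cdot 6} - \frac{48987}{23208} = \frac{6598}{9085} \cdot \frac{1}{6} - \frac{16329}{7736} = \frac{3299}{27255} - \frac{16329}{7736} = - \frac{419525831}{210844680}$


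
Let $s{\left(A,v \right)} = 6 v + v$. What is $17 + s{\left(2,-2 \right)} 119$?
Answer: $-1649$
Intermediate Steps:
$s{\left(A,v \right)} = 7 v$
$17 + s{\left(2,-2 \right)} 119 = 17 + 7 \left(-2\right) 119 = 17 - 1666 = -1649$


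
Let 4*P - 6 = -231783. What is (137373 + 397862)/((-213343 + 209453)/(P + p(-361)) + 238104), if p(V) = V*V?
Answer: 154954279145/68932759168 ≈ 2.2479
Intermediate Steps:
p(V) = V**2
P = -231777/4 (P = 3/2 + (1/4)*(-231783) = 3/2 - 231783/4 = -231777/4 ≈ -57944.)
(137373 + 397862)/((-213343 + 209453)/(P + p(-361)) + 238104) = (137373 + 397862)/((-213343 + 209453)/(-231777/4 + (-361)**2) + 238104) = 535235/(-3890/(-231777/4 + 130321) + 238104) = 535235/(-3890/289507/4 + 238104) = 535235/(-3890*4/289507 + 238104) = 535235/(-15560/289507 + 238104) = 535235/(68932759168/289507) = 535235*(289507/68932759168) = 154954279145/68932759168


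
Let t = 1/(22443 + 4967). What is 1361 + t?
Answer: 37305011/27410 ≈ 1361.0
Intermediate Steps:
t = 1/27410 ≈ 3.6483e-5
1361 + t = 1361 + 1/27410 = 37305011/27410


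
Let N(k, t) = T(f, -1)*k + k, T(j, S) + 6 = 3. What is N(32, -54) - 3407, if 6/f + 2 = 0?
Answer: -3471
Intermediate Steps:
f = -3 (f = 6/(-2 + 0) = 6/(-2) = 6*(-½) = -3)
T(j, S) = -3 (T(j, S) = -6 + 3 = -3)
N(k, t) = -2*k (N(k, t) = -3*k + k = -2*k)
N(32, -54) - 3407 = -2*32 - 3407 = -64 - 3407 = -3471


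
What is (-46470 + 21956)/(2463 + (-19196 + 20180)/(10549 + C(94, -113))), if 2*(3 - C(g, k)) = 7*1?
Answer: -517171858/51963879 ≈ -9.9525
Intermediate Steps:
C(g, k) = -1/2 (C(g, k) = 3 - 7/2 = -1/2)
(-46470 + 21956)/(2463 + (-19196 + 20180)/(10549 + C(94, -113))) = (-46470 + 21956)/(2463 + (-19196 + 20180)/(10549 - 1/2)) = -24514/(2463 + 984/(21097/2)) = -24514/(2463 + 984*(2/21097)) = -24514/(2463 + 1968/21097) = -24514/51963879/21097 = -24514*21097/51963879 = -517171858/51963879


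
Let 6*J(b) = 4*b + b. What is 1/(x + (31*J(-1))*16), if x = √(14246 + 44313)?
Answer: -120/32599 - 9*√58559/1010569 ≈ -0.0058362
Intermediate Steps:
J(b) = 5*b/6 (J(b) = (4*b + b)/6 = (5*b)/6 = 5*b/6)
x = √58559 ≈ 241.99
1/(x + (31*J(-1))*16) = 1/(√58559 + (31*((⅚)*(-1)))*16) = 1/(√58559 + (31*(-⅚))*16) = 1/(√58559 - 155/6*16) = 1/(√58559 - 1240/3) = 1/(-1240/3 + √58559)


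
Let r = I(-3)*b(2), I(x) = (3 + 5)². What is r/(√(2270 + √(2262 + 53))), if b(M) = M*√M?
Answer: 128*√2/√(2270 + √2315) ≈ 3.7597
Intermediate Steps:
b(M) = M^(3/2)
I(x) = 64 (I(x) = 8² = 64)
r = 128*√2 (r = 64*2^(3/2) = 64*(2*√2) = 128*√2 ≈ 181.02)
r/(√(2270 + √(2262 + 53))) = (128*√2)/(√(2270 + √(2262 + 53))) = (128*√2)/(√(2270 + √2315)) = (128*√2)/√(2270 + √2315) = 128*√2/√(2270 + √2315)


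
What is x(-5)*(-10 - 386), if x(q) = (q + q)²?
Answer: -39600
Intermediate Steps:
x(q) = 4*q² (x(q) = (2*q)² = 4*q²)
x(-5)*(-10 - 386) = (4*(-5)²)*(-10 - 386) = (4*25)*(-396) = 100*(-396) = -39600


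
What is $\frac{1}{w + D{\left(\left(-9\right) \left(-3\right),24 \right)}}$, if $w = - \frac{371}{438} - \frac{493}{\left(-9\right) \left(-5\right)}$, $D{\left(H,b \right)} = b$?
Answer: $\frac{6570}{80137} \approx 0.081985$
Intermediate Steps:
$w = - \frac{77543}{6570}$ ($w = \left(-371\right) \frac{1}{438} - \frac{493}{45} = - \frac{371}{438} - \frac{493}{45} = - \frac{77543}{6570} \approx -11.803$)
$\frac{1}{w + D{\left(\left(-9\right) \left(-3\right),24 \right)}} = \frac{1}{- \frac{77543}{6570} + 24} = \frac{1}{\frac{80137}{6570}} = \frac{6570}{80137}$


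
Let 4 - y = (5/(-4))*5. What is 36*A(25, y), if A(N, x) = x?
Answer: 369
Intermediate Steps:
y = 41/4 (y = 4 - 5/(-4)*5 = 4 - 5*(-¼)*5 = 4 - (-5)*5/4 = 4 - 1*(-25/4) = 4 + 25/4 = 41/4 ≈ 10.250)
36*A(25, y) = 36*(41/4) = 369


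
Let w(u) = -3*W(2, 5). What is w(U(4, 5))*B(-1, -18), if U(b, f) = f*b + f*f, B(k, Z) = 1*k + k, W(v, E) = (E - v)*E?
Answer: 90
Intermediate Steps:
W(v, E) = E*(E - v)
B(k, Z) = 2*k (B(k, Z) = k + k = 2*k)
U(b, f) = f**2 + b*f (U(b, f) = b*f + f**2 = f**2 + b*f)
w(u) = -45 (w(u) = -15*(5 - 1*2) = -15*(5 - 2) = -15*3 = -3*15 = -45)
w(U(4, 5))*B(-1, -18) = -90*(-1) = -45*(-2) = 90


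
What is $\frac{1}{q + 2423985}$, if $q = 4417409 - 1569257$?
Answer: $\frac{1}{5272137} \approx 1.8968 \cdot 10^{-7}$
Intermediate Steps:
$q = 2848152$
$\frac{1}{q + 2423985} = \frac{1}{2848152 + 2423985} = \frac{1}{5272137}$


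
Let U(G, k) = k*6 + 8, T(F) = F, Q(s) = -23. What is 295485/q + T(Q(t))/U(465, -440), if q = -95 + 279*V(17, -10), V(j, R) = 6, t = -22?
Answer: 777752837/4155928 ≈ 187.14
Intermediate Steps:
U(G, k) = 8 + 6*k (U(G, k) = 6*k + 8 = 8 + 6*k)
q = 1579 (q = -95 + 279*6 = -95 + 1674 = 1579)
295485/q + T(Q(t))/U(465, -440) = 295485/1579 - 23/(8 + 6*(-440)) = 295485*(1/1579) - 23/(8 - 2640) = 295485/1579 - 23/(-2632) = 295485/1579 - 23*(-1/2632) = 295485/1579 + 23/2632 = 777752837/4155928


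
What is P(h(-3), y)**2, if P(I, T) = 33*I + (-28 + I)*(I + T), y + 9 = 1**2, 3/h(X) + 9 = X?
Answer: 12938409/256 ≈ 50541.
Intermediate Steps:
h(X) = 3/(-9 + X)
y = -8 (y = -9 + 1**2 = -9 + 1 = -8)
P(h(-3), y)**2 = ((3/(-9 - 3))**2 - 28*(-8) + 5*(3/(-9 - 3)) + (3/(-9 - 3))*(-8))**2 = ((3/(-12))**2 + 224 + 5*(3/(-12)) + (3/(-12))*(-8))**2 = ((3*(-1/12))**2 + 224 + 5*(3*(-1/12)) + (3*(-1/12))*(-8))**2 = ((-1/4)**2 + 224 + 5*(-1/4) - 1/4*(-8))**2 = (1/16 + 224 - 5/4 + 2)**2 = (3597/16)**2 = 12938409/256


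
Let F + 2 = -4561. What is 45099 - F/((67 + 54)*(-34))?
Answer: 185532723/4114 ≈ 45098.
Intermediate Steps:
F = -4563 (F = -2 - 4561 = -4563)
45099 - F/((67 + 54)*(-34)) = 45099 - (-4563)/((67 + 54)*(-34)) = 45099 - (-4563)/(121*(-34)) = 45099 - (-4563)/(-4114) = 45099 - (-4563)*(-1)/4114 = 45099 - 1*4563/4114 = 45099 - 4563/4114 = 185532723/4114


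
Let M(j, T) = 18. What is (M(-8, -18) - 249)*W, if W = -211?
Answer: 48741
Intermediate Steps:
(M(-8, -18) - 249)*W = (18 - 249)*(-211) = -231*(-211) = 48741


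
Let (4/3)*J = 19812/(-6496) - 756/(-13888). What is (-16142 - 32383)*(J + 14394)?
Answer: -281265820127325/402752 ≈ -6.9836e+8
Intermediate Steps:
J = -904815/402752 (J = 3*(19812/(-6496) - 756/(-13888))/4 = 3*(19812*(-1/6496) - 756*(-1/13888))/4 = 3*(-4953/1624 + 27/496)/4 = (3/4)*(-301605/100688) = -904815/402752 ≈ -2.2466)
(-16142 - 32383)*(J + 14394) = (-16142 - 32383)*(-904815/402752 + 14394) = -48525*5796307473/402752 = -281265820127325/402752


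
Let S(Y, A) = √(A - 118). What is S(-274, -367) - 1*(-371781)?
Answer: 371781 + I*√485 ≈ 3.7178e+5 + 22.023*I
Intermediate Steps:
S(Y, A) = √(-118 + A)
S(-274, -367) - 1*(-371781) = √(-118 - 367) - 1*(-371781) = √(-485) + 371781 = I*√485 + 371781 = 371781 + I*√485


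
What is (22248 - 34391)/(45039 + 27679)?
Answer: -12143/72718 ≈ -0.16699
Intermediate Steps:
(22248 - 34391)/(45039 + 27679) = -12143/72718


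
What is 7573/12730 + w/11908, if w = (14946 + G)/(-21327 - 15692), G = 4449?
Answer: 1669050008023/2805833633980 ≈ 0.59485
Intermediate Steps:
w = -19395/37019 (w = (14946 + 4449)/(-21327 - 15692) = 19395/(-37019) = 19395*(-1/37019) = -19395/37019 ≈ -0.52392)
7573/12730 + w/11908 = 7573/12730 - 19395/37019/11908 = 7573*(1/12730) - 19395/37019*1/11908 = 7573/12730 - 19395/440822252 = 1669050008023/2805833633980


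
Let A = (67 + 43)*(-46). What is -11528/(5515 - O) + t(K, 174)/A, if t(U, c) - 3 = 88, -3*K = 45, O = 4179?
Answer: -7306657/845020 ≈ -8.6467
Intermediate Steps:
K = -15 (K = -⅓*45 = -15)
t(U, c) = 91 (t(U, c) = 3 + 88 = 91)
A = -5060 (A = 110*(-46) = -5060)
-11528/(5515 - O) + t(K, 174)/A = -11528/(5515 - 1*4179) + 91/(-5060) = -11528/(5515 - 4179) + 91*(-1/5060) = -11528/1336 - 91/5060 = -11528*1/1336 - 91/5060 = -1441/167 - 91/5060 = -7306657/845020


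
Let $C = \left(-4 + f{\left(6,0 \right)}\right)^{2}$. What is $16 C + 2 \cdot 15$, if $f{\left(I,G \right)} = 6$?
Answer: $94$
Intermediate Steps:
$C = 4$ ($C = \left(-4 + 6\right)^{2} = 2^{2} = 4$)
$16 C + 2 \cdot 15 = 16 \cdot 4 + 2 \cdot 15 = 64 + 30 = 94$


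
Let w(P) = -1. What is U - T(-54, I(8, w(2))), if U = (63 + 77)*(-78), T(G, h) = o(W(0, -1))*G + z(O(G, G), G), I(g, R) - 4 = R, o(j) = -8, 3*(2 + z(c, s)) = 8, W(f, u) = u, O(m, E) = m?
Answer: -34058/3 ≈ -11353.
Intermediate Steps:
z(c, s) = ⅔ (z(c, s) = -2 + (⅓)*8 = -2 + 8/3 = ⅔)
I(g, R) = 4 + R
T(G, h) = ⅔ - 8*G (T(G, h) = -8*G + ⅔ = ⅔ - 8*G)
U = -10920 (U = 140*(-78) = -10920)
U - T(-54, I(8, w(2))) = -10920 - (⅔ - 8*(-54)) = -10920 - (⅔ + 432) = -10920 - 1*1298/3 = -10920 - 1298/3 = -34058/3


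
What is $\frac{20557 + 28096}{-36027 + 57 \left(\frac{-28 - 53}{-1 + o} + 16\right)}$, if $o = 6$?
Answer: $- \frac{243265}{180192} \approx -1.35$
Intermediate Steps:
$\frac{20557 + 28096}{-36027 + 57 \left(\frac{-28 - 53}{-1 + o} + 16\right)} = \frac{20557 + 28096}{-36027 + 57 \left(\frac{-28 - 53}{-1 + 6} + 16\right)} = \frac{48653}{-36027 + 57 \left(- \frac{81}{5} + 16\right)} = \frac{48653}{-36027 + 57 \left(- \frac{1}{5}\right)} = \frac{48653}{-36027 - \frac{57}{5}} = \frac{48653}{- \frac{180192}{5}} = 48653 \left(- \frac{5}{180192}\right) = - \frac{243265}{180192}$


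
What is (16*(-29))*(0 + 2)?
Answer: -928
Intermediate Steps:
(16*(-29))*(0 + 2) = -464*2 = -928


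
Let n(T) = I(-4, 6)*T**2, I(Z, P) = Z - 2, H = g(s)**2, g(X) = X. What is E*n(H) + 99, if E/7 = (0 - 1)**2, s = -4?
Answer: -10653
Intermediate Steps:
H = 16 (H = (-4)**2 = 16)
I(Z, P) = -2 + Z
E = 7 (E = 7*(0 - 1)**2 = 7*(-1)**2 = 7*1 = 7)
n(T) = -6*T**2 (n(T) = (-2 - 4)*T**2 = -6*T**2)
E*n(H) + 99 = 7*(-6*16**2) + 99 = 7*(-6*256) + 99 = 7*(-1536) + 99 = -10752 + 99 = -10653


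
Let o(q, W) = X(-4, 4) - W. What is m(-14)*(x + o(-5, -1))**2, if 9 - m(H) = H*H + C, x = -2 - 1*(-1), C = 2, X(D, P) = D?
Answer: -3024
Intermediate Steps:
x = -1 (x = -2 + 1 = -1)
o(q, W) = -4 - W
m(H) = 7 - H**2 (m(H) = 9 - (H*H + 2) = 9 - (H**2 + 2) = 9 - (2 + H**2) = 9 + (-2 - H**2) = 7 - H**2)
m(-14)*(x + o(-5, -1))**2 = (7 - 1*(-14)**2)*(-1 + (-4 - 1*(-1)))**2 = (7 - 1*196)*(-1 + (-4 + 1))**2 = (7 - 196)*(-1 - 3)**2 = -189*(-4)**2 = -189*16 = -3024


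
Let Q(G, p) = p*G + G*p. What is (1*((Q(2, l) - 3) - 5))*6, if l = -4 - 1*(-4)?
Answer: -48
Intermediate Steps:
l = 0 (l = -4 + 4 = 0)
Q(G, p) = 2*G*p (Q(G, p) = G*p + G*p = 2*G*p)
(1*((Q(2, l) - 3) - 5))*6 = (1*((2*2*0 - 3) - 5))*6 = (1*((0 - 3) - 5))*6 = (1*(-3 - 5))*6 = (1*(-8))*6 = -8*6 = -48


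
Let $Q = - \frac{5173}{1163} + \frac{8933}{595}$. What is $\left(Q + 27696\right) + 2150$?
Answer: $\frac{20660295454}{691985} \approx 29857.0$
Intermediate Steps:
$Q = \frac{7311144}{691985}$ ($Q = \left(-5173\right) \frac{1}{1163} + 8933 \cdot \frac{1}{595} = - \frac{5173}{1163} + \frac{8933}{595} = \frac{7311144}{691985} \approx 10.565$)
$\left(Q + 27696\right) + 2150 = \left(\frac{7311144}{691985} + 27696\right) + 2150 = \frac{19172527704}{691985} + 2150 = \frac{20660295454}{691985}$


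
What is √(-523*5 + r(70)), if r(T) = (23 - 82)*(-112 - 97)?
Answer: 2*√2429 ≈ 98.570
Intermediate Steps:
r(T) = 12331 (r(T) = -59*(-209) = 12331)
√(-523*5 + r(70)) = √(-523*5 + 12331) = √(-2615 + 12331) = √9716 = 2*√2429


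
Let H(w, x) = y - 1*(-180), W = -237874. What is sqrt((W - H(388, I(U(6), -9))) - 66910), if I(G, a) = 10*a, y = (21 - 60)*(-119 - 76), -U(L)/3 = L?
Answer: I*sqrt(312569) ≈ 559.08*I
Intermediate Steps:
U(L) = -3*L
y = 7605 (y = -39*(-195) = 7605)
H(w, x) = 7785 (H(w, x) = 7605 - 1*(-180) = 7605 + 180 = 7785)
sqrt((W - H(388, I(U(6), -9))) - 66910) = sqrt((-237874 - 1*7785) - 66910) = sqrt((-237874 - 7785) - 66910) = sqrt(-245659 - 66910) = sqrt(-312569) = I*sqrt(312569)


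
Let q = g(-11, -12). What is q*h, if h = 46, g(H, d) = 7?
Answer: 322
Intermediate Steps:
q = 7
q*h = 7*46 = 322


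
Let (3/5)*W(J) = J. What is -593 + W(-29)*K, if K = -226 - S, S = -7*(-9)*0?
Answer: 30991/3 ≈ 10330.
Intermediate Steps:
S = 0 (S = 63*0 = 0)
W(J) = 5*J/3
K = -226 (K = -226 - 1*0 = -226 + 0 = -226)
-593 + W(-29)*K = -593 + ((5/3)*(-29))*(-226) = -593 - 145/3*(-226) = -593 + 32770/3 = 30991/3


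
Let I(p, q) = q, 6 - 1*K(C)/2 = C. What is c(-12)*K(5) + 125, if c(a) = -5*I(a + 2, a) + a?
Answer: 221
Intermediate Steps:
K(C) = 12 - 2*C
c(a) = -4*a (c(a) = -5*a + a = -4*a)
c(-12)*K(5) + 125 = (-4*(-12))*(12 - 2*5) + 125 = 48*(12 - 10) + 125 = 48*2 + 125 = 96 + 125 = 221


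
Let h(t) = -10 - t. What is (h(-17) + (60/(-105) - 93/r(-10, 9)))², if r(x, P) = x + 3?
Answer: 19044/49 ≈ 388.65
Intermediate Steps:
r(x, P) = 3 + x
(h(-17) + (60/(-105) - 93/r(-10, 9)))² = ((-10 - 1*(-17)) + (60/(-105) - 93/(3 - 10)))² = ((-10 + 17) + (60*(-1/105) - 93/(-7)))² = (7 + (-4/7 - 93*(-⅐)))² = (7 + (-4/7 + 93/7))² = (7 + 89/7)² = (138/7)² = 19044/49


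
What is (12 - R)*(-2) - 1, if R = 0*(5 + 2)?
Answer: -25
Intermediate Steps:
R = 0 (R = 0*7 = 0)
(12 - R)*(-2) - 1 = (12 - 1*0)*(-2) - 1 = (12 + 0)*(-2) - 1 = 12*(-2) - 1 = -24 - 1 = -25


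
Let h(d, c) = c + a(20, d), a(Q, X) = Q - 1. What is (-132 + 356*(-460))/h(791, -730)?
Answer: 163892/711 ≈ 230.51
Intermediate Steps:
a(Q, X) = -1 + Q
h(d, c) = 19 + c (h(d, c) = c + (-1 + 20) = c + 19 = 19 + c)
(-132 + 356*(-460))/h(791, -730) = (-132 + 356*(-460))/(19 - 730) = (-132 - 163760)/(-711) = -163892*(-1/711) = 163892/711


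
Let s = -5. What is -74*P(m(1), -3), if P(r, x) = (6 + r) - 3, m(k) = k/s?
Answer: -1036/5 ≈ -207.20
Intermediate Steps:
m(k) = -k/5 (m(k) = k/(-5) = k*(-⅕) = -k/5)
P(r, x) = 3 + r
-74*P(m(1), -3) = -74*(3 - ⅕*1) = -74*(3 - ⅕) = -74*14/5 = -1036/5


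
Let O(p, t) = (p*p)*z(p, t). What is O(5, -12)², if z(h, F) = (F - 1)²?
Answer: 17850625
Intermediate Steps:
z(h, F) = (-1 + F)²
O(p, t) = p²*(-1 + t)² (O(p, t) = (p*p)*(-1 + t)² = p²*(-1 + t)²)
O(5, -12)² = (5²*(-1 - 12)²)² = (25*(-13)²)² = (25*169)² = 4225² = 17850625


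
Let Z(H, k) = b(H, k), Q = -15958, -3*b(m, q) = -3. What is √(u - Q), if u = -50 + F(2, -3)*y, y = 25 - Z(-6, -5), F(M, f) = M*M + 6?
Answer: 2*√4037 ≈ 127.07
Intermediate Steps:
b(m, q) = 1 (b(m, q) = -⅓*(-3) = 1)
Z(H, k) = 1
F(M, f) = 6 + M² (F(M, f) = M² + 6 = 6 + M²)
y = 24 (y = 25 - 1*1 = 25 - 1 = 24)
u = 190 (u = -50 + (6 + 2²)*24 = -50 + (6 + 4)*24 = -50 + 10*24 = -50 + 240 = 190)
√(u - Q) = √(190 - 1*(-15958)) = √(190 + 15958) = √16148 = 2*√4037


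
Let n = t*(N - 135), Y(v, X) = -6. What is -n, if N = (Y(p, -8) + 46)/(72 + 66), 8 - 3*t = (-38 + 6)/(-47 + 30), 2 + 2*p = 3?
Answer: 966680/3519 ≈ 274.70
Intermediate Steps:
p = 1/2 (p = -1 + (1/2)*3 = -1 + 3/2 = 1/2 ≈ 0.50000)
t = 104/51 (t = 8/3 - (-38 + 6)/(3*(-47 + 30)) = 8/3 - (-32)/(3*(-17)) = 8/3 - (-32)*(-1)/(3*17) = 8/3 - 1/3*32/17 = 8/3 - 32/51 = 104/51 ≈ 2.0392)
N = 20/69 (N = (-6 + 46)/(72 + 66) = 40/138 = 40*(1/138) = 20/69 ≈ 0.28986)
n = -966680/3519 (n = 104*(20/69 - 135)/51 = (104/51)*(-9295/69) = -966680/3519 ≈ -274.70)
-n = -1*(-966680/3519) = 966680/3519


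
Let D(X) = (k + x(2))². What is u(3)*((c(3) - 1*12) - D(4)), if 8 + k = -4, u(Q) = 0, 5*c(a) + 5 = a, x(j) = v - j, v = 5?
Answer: 0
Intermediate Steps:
x(j) = 5 - j
c(a) = -1 + a/5
k = -12 (k = -8 - 4 = -12)
D(X) = 81 (D(X) = (-12 + (5 - 1*2))² = (-12 + (5 - 2))² = (-12 + 3)² = (-9)² = 81)
u(3)*((c(3) - 1*12) - D(4)) = 0*(((-1 + (⅕)*3) - 1*12) - 1*81) = 0*(((-1 + ⅗) - 12) - 81) = 0*((-⅖ - 12) - 81) = 0*(-62/5 - 81) = 0*(-467/5) = 0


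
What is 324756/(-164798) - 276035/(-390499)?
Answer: -40663438657/32176727101 ≈ -1.2638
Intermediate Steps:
324756/(-164798) - 276035/(-390499) = 324756*(-1/164798) - 276035*(-1/390499) = -162378/82399 + 276035/390499 = -40663438657/32176727101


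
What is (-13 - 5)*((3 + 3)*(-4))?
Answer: 432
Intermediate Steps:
(-13 - 5)*((3 + 3)*(-4)) = -108*(-4) = -18*(-24) = 432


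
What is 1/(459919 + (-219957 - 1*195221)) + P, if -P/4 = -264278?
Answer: 47296247993/44741 ≈ 1.0571e+6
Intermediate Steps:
P = 1057112 (P = -4*(-264278) = 1057112)
1/(459919 + (-219957 - 1*195221)) + P = 1/(459919 + (-219957 - 1*195221)) + 1057112 = 1/(459919 + (-219957 - 195221)) + 1057112 = 1/(459919 - 415178) + 1057112 = 1/44741 + 1057112 = 47296247993/44741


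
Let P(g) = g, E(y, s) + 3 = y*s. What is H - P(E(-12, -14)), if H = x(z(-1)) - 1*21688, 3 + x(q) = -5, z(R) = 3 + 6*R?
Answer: -21861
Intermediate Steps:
E(y, s) = -3 + s*y (E(y, s) = -3 + y*s = -3 + s*y)
x(q) = -8 (x(q) = -3 - 5 = -8)
H = -21696 (H = -8 - 1*21688 = -8 - 21688 = -21696)
H - P(E(-12, -14)) = -21696 - (-3 - 14*(-12)) = -21696 - (-3 + 168) = -21696 - 1*165 = -21696 - 165 = -21861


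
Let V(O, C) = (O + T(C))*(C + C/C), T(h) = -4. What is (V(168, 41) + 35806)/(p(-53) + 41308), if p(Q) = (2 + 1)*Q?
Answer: 42694/41149 ≈ 1.0375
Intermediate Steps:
p(Q) = 3*Q
V(O, C) = (1 + C)*(-4 + O) (V(O, C) = (O - 4)*(C + C/C) = (-4 + O)*(C + 1) = (-4 + O)*(1 + C) = (1 + C)*(-4 + O))
(V(168, 41) + 35806)/(p(-53) + 41308) = ((-4 + 168 - 4*41 + 41*168) + 35806)/(3*(-53) + 41308) = ((-4 + 168 - 164 + 6888) + 35806)/(-159 + 41308) = (6888 + 35806)/41149 = 42694*(1/41149) = 42694/41149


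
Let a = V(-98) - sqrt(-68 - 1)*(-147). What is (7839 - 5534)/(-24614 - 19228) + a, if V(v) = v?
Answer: -4298821/43842 + 147*I*sqrt(69) ≈ -98.053 + 1221.1*I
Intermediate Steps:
a = -98 + 147*I*sqrt(69) (a = -98 - sqrt(-68 - 1)*(-147) = -98 - sqrt(-69)*(-147) = -98 - I*sqrt(69)*(-147) = -98 - (-147)*I*sqrt(69) = -98 + 147*I*sqrt(69) ≈ -98.0 + 1221.1*I)
(7839 - 5534)/(-24614 - 19228) + a = (7839 - 5534)/(-24614 - 19228) + (-98 + 147*I*sqrt(69)) = 2305/(-43842) + (-98 + 147*I*sqrt(69)) = 2305*(-1/43842) + (-98 + 147*I*sqrt(69)) = -2305/43842 + (-98 + 147*I*sqrt(69)) = -4298821/43842 + 147*I*sqrt(69)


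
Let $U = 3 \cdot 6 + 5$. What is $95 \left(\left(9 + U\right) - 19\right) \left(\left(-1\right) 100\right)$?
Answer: $-123500$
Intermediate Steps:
$U = 23$ ($U = 18 + 5 = 23$)
$95 \left(\left(9 + U\right) - 19\right) \left(\left(-1\right) 100\right) = 95 \left(\left(9 + 23\right) - 19\right) \left(\left(-1\right) 100\right) = 95 \left(32 - 19\right) \left(-100\right) = 95 \cdot 13 \left(-100\right) = 1235 \left(-100\right) = -123500$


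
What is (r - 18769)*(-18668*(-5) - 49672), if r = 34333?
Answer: 679648752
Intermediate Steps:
(r - 18769)*(-18668*(-5) - 49672) = (34333 - 18769)*(-18668*(-5) - 49672) = 15564*(93340 - 49672) = 15564*43668 = 679648752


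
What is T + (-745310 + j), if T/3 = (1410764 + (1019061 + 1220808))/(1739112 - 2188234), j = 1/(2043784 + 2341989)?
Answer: -1468120274429258665/1969747141306 ≈ -7.4533e+5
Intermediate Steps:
j = 1/4385773 ≈ 2.2801e-7
T = -10951899/449122 (T = 3*((1410764 + (1019061 + 1220808))/(1739112 - 2188234)) = 3*((1410764 + 2239869)/(-449122)) = 3*(3650633*(-1/449122)) = 3*(-3650633/449122) = -10951899/449122 ≈ -24.385)
T + (-745310 + j) = -10951899/449122 + (-745310 + 1/4385773) = -10951899/449122 - 3268760474629/4385773 = -1468120274429258665/1969747141306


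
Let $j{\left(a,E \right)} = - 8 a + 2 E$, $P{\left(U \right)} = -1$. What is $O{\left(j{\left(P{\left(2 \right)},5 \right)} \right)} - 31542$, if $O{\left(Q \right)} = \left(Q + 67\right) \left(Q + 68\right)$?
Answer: $-24232$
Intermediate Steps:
$O{\left(Q \right)} = \left(67 + Q\right) \left(68 + Q\right)$
$O{\left(j{\left(P{\left(2 \right)},5 \right)} \right)} - 31542 = \left(4556 + \left(\left(-8\right) \left(-1\right) + 2 \cdot 5\right)^{2} + 135 \left(\left(-8\right) \left(-1\right) + 2 \cdot 5\right)\right) - 31542 = \left(4556 + \left(8 + 10\right)^{2} + 135 \left(8 + 10\right)\right) - 31542 = \left(4556 + 18^{2} + 135 \cdot 18\right) - 31542 = \left(4556 + 324 + 2430\right) - 31542 = 7310 - 31542 = -24232$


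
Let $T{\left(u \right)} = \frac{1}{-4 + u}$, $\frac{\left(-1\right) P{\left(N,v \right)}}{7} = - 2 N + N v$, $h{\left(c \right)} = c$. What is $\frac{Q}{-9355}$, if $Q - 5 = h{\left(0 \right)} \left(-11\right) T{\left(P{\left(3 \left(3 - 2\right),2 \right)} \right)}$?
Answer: $- \frac{1}{1871} \approx -0.00053447$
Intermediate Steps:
$P{\left(N,v \right)} = 14 N - 7 N v$ ($P{\left(N,v \right)} = - 7 \left(- 2 N + N v\right) = 14 N - 7 N v$)
$Q = 5$ ($Q = 5 + \frac{0 \left(-11\right)}{-4 + 7 \cdot 3 \left(3 - 2\right) \left(2 - 2\right)} = 5 + \frac{0}{-4 + 7 \cdot 3 \cdot 1 \left(2 - 2\right)} = 5 + \frac{0}{-4 + 7 \cdot 3 \cdot 0} = 5 + \frac{0}{-4 + 0} = 5 + \frac{0}{-4} = 5 + 0 \left(- \frac{1}{4}\right) = 5 + 0 = 5$)
$\frac{Q}{-9355} = \frac{5}{-9355} = 5 \left(- \frac{1}{9355}\right) = - \frac{1}{1871}$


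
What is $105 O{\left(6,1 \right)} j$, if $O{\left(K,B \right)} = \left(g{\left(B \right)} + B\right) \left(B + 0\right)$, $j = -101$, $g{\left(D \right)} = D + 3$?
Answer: $-53025$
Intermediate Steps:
$g{\left(D \right)} = 3 + D$
$O{\left(K,B \right)} = B \left(3 + 2 B\right)$ ($O{\left(K,B \right)} = \left(\left(3 + B\right) + B\right) \left(B + 0\right) = \left(3 + 2 B\right) B = B \left(3 + 2 B\right)$)
$105 O{\left(6,1 \right)} j = 105 \cdot 1 \left(3 + 2 \cdot 1\right) \left(-101\right) = 105 \cdot 1 \left(3 + 2\right) \left(-101\right) = 105 \cdot 1 \cdot 5 \left(-101\right) = 105 \cdot 5 \left(-101\right) = 525 \left(-101\right) = -53025$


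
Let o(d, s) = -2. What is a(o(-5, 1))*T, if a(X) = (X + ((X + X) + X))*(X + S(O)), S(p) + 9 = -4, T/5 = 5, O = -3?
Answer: 3000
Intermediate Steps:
T = 25 (T = 5*5 = 25)
S(p) = -13 (S(p) = -9 - 4 = -13)
a(X) = 4*X*(-13 + X) (a(X) = (X + ((X + X) + X))*(X - 13) = (X + (2*X + X))*(-13 + X) = (X + 3*X)*(-13 + X) = (4*X)*(-13 + X) = 4*X*(-13 + X))
a(o(-5, 1))*T = (4*(-2)*(-13 - 2))*25 = (4*(-2)*(-15))*25 = 120*25 = 3000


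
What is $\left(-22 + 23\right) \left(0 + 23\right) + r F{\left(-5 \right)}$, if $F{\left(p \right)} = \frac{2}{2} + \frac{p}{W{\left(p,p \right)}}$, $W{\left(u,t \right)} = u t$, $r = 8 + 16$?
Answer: $\frac{211}{5} \approx 42.2$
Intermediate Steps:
$r = 24$
$W{\left(u,t \right)} = t u$
$F{\left(p \right)} = 1 + \frac{1}{p}$ ($F{\left(p \right)} = \frac{2}{2} + \frac{p}{p p} = 2 \cdot \frac{1}{2} + \frac{p}{p^{2}} = 1 + \frac{p}{p^{2}} = 1 + \frac{1}{p}$)
$\left(-22 + 23\right) \left(0 + 23\right) + r F{\left(-5 \right)} = \left(-22 + 23\right) \left(0 + 23\right) + 24 \frac{1 - 5}{-5} = 1 \cdot 23 + 24 \left(\left(- \frac{1}{5}\right) \left(-4\right)\right) = 23 + 24 \cdot \frac{4}{5} = 23 + \frac{96}{5} = \frac{211}{5}$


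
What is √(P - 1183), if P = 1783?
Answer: 10*√6 ≈ 24.495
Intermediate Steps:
√(P - 1183) = √(1783 - 1183) = √600 = 10*√6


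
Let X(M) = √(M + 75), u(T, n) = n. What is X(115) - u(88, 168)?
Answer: -168 + √190 ≈ -154.22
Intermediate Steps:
X(M) = √(75 + M)
X(115) - u(88, 168) = √(75 + 115) - 1*168 = √190 - 168 = -168 + √190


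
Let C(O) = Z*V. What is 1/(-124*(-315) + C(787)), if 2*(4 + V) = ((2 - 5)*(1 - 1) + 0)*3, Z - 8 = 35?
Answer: 1/38888 ≈ 2.5715e-5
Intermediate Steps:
Z = 43 (Z = 8 + 35 = 43)
V = -4 (V = -4 + (((2 - 5)*(1 - 1) + 0)*3)/2 = -4 + ((-3*0 + 0)*3)/2 = -4 + ((0 + 0)*3)/2 = -4 + (0*3)/2 = -4 + (1/2)*0 = -4 + 0 = -4)
C(O) = -172 (C(O) = 43*(-4) = -172)
1/(-124*(-315) + C(787)) = 1/(-124*(-315) - 172) = 1/(39060 - 172) = 1/38888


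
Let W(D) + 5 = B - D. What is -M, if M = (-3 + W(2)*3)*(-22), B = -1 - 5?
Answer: -924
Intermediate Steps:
B = -6
W(D) = -11 - D (W(D) = -5 + (-6 - D) = -11 - D)
M = 924 (M = (-3 + (-11 - 1*2)*3)*(-22) = (-3 + (-11 - 2)*3)*(-22) = (-3 - 13*3)*(-22) = (-3 - 39)*(-22) = -42*(-22) = 924)
-M = -1*924 = -924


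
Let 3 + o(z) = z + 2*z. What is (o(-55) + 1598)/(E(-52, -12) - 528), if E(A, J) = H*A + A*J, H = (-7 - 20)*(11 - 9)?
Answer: 65/132 ≈ 0.49242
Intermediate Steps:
o(z) = -3 + 3*z (o(z) = -3 + (z + 2*z) = -3 + 3*z)
H = -54 (H = -27*2 = -54)
E(A, J) = -54*A + A*J
(o(-55) + 1598)/(E(-52, -12) - 528) = ((-3 + 3*(-55)) + 1598)/(-52*(-54 - 12) - 528) = ((-3 - 165) + 1598)/(-52*(-66) - 528) = (-168 + 1598)/(3432 - 528) = 1430/2904 = 1430*(1/2904) = 65/132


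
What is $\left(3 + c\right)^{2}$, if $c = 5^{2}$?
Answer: $784$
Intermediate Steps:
$c = 25$
$\left(3 + c\right)^{2} = \left(3 + 25\right)^{2} = 28^{2} = 784$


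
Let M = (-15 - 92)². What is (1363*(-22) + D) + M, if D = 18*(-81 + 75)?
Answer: -18645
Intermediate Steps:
M = 11449 (M = (-107)² = 11449)
D = -108 (D = 18*(-6) = -108)
(1363*(-22) + D) + M = (1363*(-22) - 108) + 11449 = (-29986 - 108) + 11449 = -30094 + 11449 = -18645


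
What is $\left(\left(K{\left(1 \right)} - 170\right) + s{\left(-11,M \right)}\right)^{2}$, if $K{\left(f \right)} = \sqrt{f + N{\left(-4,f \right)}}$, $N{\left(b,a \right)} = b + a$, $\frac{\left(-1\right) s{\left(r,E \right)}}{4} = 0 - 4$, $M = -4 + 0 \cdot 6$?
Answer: $\left(154 - i \sqrt{2}\right)^{2} \approx 23714.0 - 435.6 i$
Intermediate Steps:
$M = -4$ ($M = -4 + 0 = -4$)
$s{\left(r,E \right)} = 16$ ($s{\left(r,E \right)} = - 4 \left(0 - 4\right) = \left(-4\right) \left(-4\right) = 16$)
$N{\left(b,a \right)} = a + b$
$K{\left(f \right)} = \sqrt{-4 + 2 f}$ ($K{\left(f \right)} = \sqrt{f + \left(f - 4\right)} = \sqrt{f + \left(-4 + f\right)} = \sqrt{-4 + 2 f}$)
$\left(\left(K{\left(1 \right)} - 170\right) + s{\left(-11,M \right)}\right)^{2} = \left(\left(\sqrt{-4 + 2 \cdot 1} - 170\right) + 16\right)^{2} = \left(\left(\sqrt{-4 + 2} - 170\right) + 16\right)^{2} = \left(\left(\sqrt{-2} - 170\right) + 16\right)^{2} = \left(\left(i \sqrt{2} - 170\right) + 16\right)^{2} = \left(\left(-170 + i \sqrt{2}\right) + 16\right)^{2} = \left(-154 + i \sqrt{2}\right)^{2}$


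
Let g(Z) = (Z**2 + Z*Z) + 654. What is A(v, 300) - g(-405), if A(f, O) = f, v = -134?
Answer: -328838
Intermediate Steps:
g(Z) = 654 + 2*Z**2 (g(Z) = (Z**2 + Z**2) + 654 = 2*Z**2 + 654 = 654 + 2*Z**2)
A(v, 300) - g(-405) = -134 - (654 + 2*(-405)**2) = -134 - (654 + 2*164025) = -134 - (654 + 328050) = -134 - 1*328704 = -134 - 328704 = -328838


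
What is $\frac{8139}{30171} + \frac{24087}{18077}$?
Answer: $\frac{291285860}{181800389} \approx 1.6022$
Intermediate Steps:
$\frac{8139}{30171} + \frac{24087}{18077} = 8139 \cdot \frac{1}{30171} + 24087 \cdot \frac{1}{18077} = \frac{2713}{10057} + \frac{24087}{18077} = \frac{291285860}{181800389}$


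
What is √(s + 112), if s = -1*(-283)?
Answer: √395 ≈ 19.875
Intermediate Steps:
s = 283
√(s + 112) = √(283 + 112) = √395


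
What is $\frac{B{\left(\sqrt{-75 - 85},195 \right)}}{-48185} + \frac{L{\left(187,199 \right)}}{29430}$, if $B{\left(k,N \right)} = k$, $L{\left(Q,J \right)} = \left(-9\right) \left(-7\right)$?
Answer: $\frac{7}{3270} - \frac{4 i \sqrt{10}}{48185} \approx 0.0021407 - 0.00026251 i$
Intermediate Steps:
$L{\left(Q,J \right)} = 63$
$\frac{B{\left(\sqrt{-75 - 85},195 \right)}}{-48185} + \frac{L{\left(187,199 \right)}}{29430} = \frac{\sqrt{-75 - 85}}{-48185} + \frac{63}{29430} = \sqrt{-160} \left(- \frac{1}{48185}\right) + 63 \cdot \frac{1}{29430} = 4 i \sqrt{10} \left(- \frac{1}{48185}\right) + \frac{7}{3270} = - \frac{4 i \sqrt{10}}{48185} + \frac{7}{3270} = \frac{7}{3270} - \frac{4 i \sqrt{10}}{48185}$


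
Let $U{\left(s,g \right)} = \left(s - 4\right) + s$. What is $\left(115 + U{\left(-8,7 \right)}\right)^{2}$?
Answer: $9025$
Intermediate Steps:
$U{\left(s,g \right)} = -4 + 2 s$ ($U{\left(s,g \right)} = \left(-4 + s\right) + s = -4 + 2 s$)
$\left(115 + U{\left(-8,7 \right)}\right)^{2} = \left(115 + \left(-4 + 2 \left(-8\right)\right)\right)^{2} = \left(115 - 20\right)^{2} = 95^{2} = 9025$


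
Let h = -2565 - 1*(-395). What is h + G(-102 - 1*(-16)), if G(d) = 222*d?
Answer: -21262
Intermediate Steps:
h = -2170 (h = -2565 + 395 = -2170)
h + G(-102 - 1*(-16)) = -2170 + 222*(-102 - 1*(-16)) = -2170 + 222*(-102 + 16) = -2170 + 222*(-86) = -2170 - 19092 = -21262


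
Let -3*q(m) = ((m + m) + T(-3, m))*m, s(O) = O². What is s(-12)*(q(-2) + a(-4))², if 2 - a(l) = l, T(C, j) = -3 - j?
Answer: 1024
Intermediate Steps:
a(l) = 2 - l
q(m) = -m*(-3 + m)/3 (q(m) = -((m + m) + (-3 - m))*m/3 = -(2*m + (-3 - m))*m/3 = -(-3 + m)*m/3 = -m*(-3 + m)/3)
s(-12)*(q(-2) + a(-4))² = (-12)²*((⅓)*(-2)*(3 - 1*(-2)) + (2 - 1*(-4)))² = 144*((⅓)*(-2)*(3 + 2) + (2 + 4))² = 144*((⅓)*(-2)*5 + 6)² = 144*(-10/3 + 6)² = 144*(8/3)² = 144*(64/9) = 1024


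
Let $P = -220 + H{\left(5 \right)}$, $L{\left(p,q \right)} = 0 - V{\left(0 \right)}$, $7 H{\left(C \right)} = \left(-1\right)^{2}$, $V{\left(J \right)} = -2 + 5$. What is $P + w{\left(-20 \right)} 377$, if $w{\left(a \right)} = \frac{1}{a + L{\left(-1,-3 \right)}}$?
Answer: $- \frac{38036}{161} \approx -236.25$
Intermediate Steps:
$V{\left(J \right)} = 3$
$H{\left(C \right)} = \frac{1}{7}$ ($H{\left(C \right)} = \frac{\left(-1\right)^{2}}{7} = \frac{1}{7} \cdot 1 = \frac{1}{7}$)
$L{\left(p,q \right)} = -3$ ($L{\left(p,q \right)} = 0 - 3 = -3$)
$w{\left(a \right)} = \frac{1}{-3 + a}$ ($w{\left(a \right)} = \frac{1}{a - 3} = \frac{1}{-3 + a}$)
$P = - \frac{1539}{7}$ ($P = -220 + \frac{1}{7} = - \frac{1539}{7} \approx -219.86$)
$P + w{\left(-20 \right)} 377 = - \frac{1539}{7} + \frac{1}{-3 - 20} \cdot 377 = - \frac{1539}{7} + \frac{1}{-23} \cdot 377 = - \frac{1539}{7} - \frac{377}{23} = - \frac{38036}{161}$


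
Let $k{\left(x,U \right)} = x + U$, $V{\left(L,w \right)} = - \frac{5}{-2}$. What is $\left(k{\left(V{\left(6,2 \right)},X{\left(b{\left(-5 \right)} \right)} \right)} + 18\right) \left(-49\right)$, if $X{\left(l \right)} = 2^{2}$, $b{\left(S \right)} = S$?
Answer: $- \frac{2401}{2} \approx -1200.5$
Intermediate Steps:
$V{\left(L,w \right)} = \frac{5}{2}$ ($V{\left(L,w \right)} = \left(-5\right) \left(- \frac{1}{2}\right) = \frac{5}{2}$)
$X{\left(l \right)} = 4$
$k{\left(x,U \right)} = U + x$
$\left(k{\left(V{\left(6,2 \right)},X{\left(b{\left(-5 \right)} \right)} \right)} + 18\right) \left(-49\right) = \left(\left(4 + \frac{5}{2}\right) + 18\right) \left(-49\right) = \left(\frac{13}{2} + 18\right) \left(-49\right) = \frac{49}{2} \left(-49\right) = - \frac{2401}{2}$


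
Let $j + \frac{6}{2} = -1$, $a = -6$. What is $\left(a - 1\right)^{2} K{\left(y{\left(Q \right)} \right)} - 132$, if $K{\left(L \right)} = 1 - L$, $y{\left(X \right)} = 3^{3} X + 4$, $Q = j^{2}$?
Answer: $-21447$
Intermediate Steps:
$j = -4$ ($j = -3 - 1 = -4$)
$Q = 16$ ($Q = \left(-4\right)^{2} = 16$)
$y{\left(X \right)} = 4 + 27 X$ ($y{\left(X \right)} = 27 X + 4 = 4 + 27 X$)
$\left(a - 1\right)^{2} K{\left(y{\left(Q \right)} \right)} - 132 = \left(-6 - 1\right)^{2} \left(1 - \left(4 + 27 \cdot 16\right)\right) - 132 = \left(-7\right)^{2} \left(1 - \left(4 + 432\right)\right) - 132 = 49 \left(1 - 436\right) - 132 = 49 \left(-435\right) - 132 = -21315 - 132 = -21447$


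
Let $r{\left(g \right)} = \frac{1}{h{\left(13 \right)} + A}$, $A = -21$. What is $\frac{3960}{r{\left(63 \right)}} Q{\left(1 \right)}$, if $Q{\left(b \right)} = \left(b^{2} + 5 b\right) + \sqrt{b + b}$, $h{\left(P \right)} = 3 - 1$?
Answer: $-451440 - 75240 \sqrt{2} \approx -5.5785 \cdot 10^{5}$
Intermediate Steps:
$h{\left(P \right)} = 2$ ($h{\left(P \right)} = 3 - 1 = 2$)
$Q{\left(b \right)} = b^{2} + 5 b + \sqrt{2} \sqrt{b}$ ($Q{\left(b \right)} = \left(b^{2} + 5 b\right) + \sqrt{2 b} = \left(b^{2} + 5 b\right) + \sqrt{2} \sqrt{b} = b^{2} + 5 b + \sqrt{2} \sqrt{b}$)
$r{\left(g \right)} = - \frac{1}{19}$ ($r{\left(g \right)} = \frac{1}{2 - 21} = \frac{1}{-19} = - \frac{1}{19}$)
$\frac{3960}{r{\left(63 \right)}} Q{\left(1 \right)} = \frac{3960}{- \frac{1}{19}} \left(1^{2} + 5 \cdot 1 + \sqrt{2} \sqrt{1}\right) = 3960 \left(-19\right) \left(1 + 5 + \sqrt{2} \cdot 1\right) = - 75240 \left(1 + 5 + \sqrt{2}\right) = - 75240 \left(6 + \sqrt{2}\right) = -451440 - 75240 \sqrt{2}$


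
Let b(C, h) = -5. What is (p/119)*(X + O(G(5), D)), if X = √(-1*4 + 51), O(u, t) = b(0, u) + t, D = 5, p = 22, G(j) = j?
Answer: 22*√47/119 ≈ 1.2674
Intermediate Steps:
O(u, t) = -5 + t
X = √47 (X = √(-4 + 51) = √47 ≈ 6.8557)
(p/119)*(X + O(G(5), D)) = (22/119)*(√47 + (-5 + 5)) = (22*(1/119))*(√47 + 0) = 22*√47/119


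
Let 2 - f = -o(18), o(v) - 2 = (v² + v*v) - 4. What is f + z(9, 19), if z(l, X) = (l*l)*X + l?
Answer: 2196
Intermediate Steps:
z(l, X) = l + X*l² (z(l, X) = l²*X + l = X*l² + l = l + X*l²)
o(v) = -2 + 2*v² (o(v) = 2 + ((v² + v*v) - 4) = 2 + ((v² + v²) - 4) = 2 + (2*v² - 4) = 2 + (-4 + 2*v²) = -2 + 2*v²)
f = 648 (f = 2 - (-1)*(-2 + 2*18²) = 2 - (-1)*(-2 + 2*324) = 2 - (-1)*(-2 + 648) = 2 - (-1)*646 = 2 - 1*(-646) = 2 + 646 = 648)
f + z(9, 19) = 648 + 9*(1 + 19*9) = 648 + 9*(1 + 171) = 648 + 9*172 = 648 + 1548 = 2196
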